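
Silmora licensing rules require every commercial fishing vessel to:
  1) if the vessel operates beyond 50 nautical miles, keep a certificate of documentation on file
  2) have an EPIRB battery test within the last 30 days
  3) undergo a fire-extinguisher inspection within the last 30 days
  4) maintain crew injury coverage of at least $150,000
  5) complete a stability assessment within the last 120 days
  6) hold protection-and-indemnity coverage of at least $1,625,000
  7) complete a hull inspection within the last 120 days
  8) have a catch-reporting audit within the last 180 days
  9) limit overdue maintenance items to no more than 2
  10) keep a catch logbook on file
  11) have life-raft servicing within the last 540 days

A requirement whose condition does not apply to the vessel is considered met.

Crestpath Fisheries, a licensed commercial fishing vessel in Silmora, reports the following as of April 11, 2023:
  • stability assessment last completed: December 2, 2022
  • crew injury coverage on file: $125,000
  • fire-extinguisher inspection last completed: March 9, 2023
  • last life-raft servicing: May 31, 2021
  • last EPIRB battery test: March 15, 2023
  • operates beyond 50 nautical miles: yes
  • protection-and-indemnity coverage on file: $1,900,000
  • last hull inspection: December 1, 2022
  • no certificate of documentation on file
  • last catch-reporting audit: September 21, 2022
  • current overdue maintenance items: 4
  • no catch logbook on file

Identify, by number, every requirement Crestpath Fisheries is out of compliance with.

1. condition 'operates beyond 50 nautical miles' holds; certificate of documentation absent → not met
2. EPIRB battery test 27 days ago vs limit 30 → met
3. fire-extinguisher inspection 33 days ago vs limit 30 → not met
4. crew injury coverage $125,000 < $150,000 → not met
5. stability assessment 130 days ago vs limit 120 → not met
6. protection-and-indemnity coverage $1,900,000 ≥ $1,625,000 → met
7. hull inspection 131 days ago vs limit 120 → not met
8. catch-reporting audit 202 days ago vs limit 180 → not met
9. overdue maintenance items 4 > 2 → not met
10. catch logbook absent → not met
11. life-raft servicing 680 days ago vs limit 540 → not met
Not met: 1, 3, 4, 5, 7, 8, 9, 10, 11

1, 3, 4, 5, 7, 8, 9, 10, 11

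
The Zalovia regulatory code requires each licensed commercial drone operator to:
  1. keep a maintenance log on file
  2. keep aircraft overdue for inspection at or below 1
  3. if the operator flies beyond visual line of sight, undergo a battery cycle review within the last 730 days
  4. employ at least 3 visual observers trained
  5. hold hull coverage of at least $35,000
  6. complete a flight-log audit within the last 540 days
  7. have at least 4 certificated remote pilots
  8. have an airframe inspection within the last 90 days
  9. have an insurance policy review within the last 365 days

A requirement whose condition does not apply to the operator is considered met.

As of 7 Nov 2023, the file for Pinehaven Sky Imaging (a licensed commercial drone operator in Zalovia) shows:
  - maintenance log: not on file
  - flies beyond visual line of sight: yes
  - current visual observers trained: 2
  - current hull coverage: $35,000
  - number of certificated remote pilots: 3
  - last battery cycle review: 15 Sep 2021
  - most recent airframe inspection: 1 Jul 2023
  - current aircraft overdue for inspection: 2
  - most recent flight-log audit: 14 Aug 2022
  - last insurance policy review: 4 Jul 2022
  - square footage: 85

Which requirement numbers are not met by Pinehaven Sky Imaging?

1. maintenance log absent → not met
2. aircraft overdue for inspection 2 > 1 → not met
3. condition 'flies beyond visual line of sight' holds; battery cycle review 783 days ago vs limit 730 → not met
4. visual observers trained 2 < 3 → not met
5. hull coverage $35,000 ≥ $35,000 → met
6. flight-log audit 450 days ago vs limit 540 → met
7. certificated remote pilots 3 < 4 → not met
8. airframe inspection 129 days ago vs limit 90 → not met
9. insurance policy review 491 days ago vs limit 365 → not met
Not met: 1, 2, 3, 4, 7, 8, 9

1, 2, 3, 4, 7, 8, 9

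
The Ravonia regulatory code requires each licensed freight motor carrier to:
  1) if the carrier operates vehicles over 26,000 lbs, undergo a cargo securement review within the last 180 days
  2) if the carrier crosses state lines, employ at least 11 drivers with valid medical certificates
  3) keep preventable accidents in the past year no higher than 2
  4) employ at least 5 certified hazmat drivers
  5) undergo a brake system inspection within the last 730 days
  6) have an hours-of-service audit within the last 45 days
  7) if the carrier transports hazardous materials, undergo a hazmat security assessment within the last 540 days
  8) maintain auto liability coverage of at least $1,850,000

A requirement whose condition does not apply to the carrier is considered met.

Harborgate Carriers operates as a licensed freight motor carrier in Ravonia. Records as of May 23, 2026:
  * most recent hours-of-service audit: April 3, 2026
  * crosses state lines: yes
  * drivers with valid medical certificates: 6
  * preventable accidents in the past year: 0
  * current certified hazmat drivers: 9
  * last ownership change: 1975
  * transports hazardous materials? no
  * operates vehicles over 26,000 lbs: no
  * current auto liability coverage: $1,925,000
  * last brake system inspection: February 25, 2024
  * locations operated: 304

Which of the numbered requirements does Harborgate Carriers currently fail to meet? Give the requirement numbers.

1. condition 'operates vehicles over 26,000 lbs' does not hold → requirement n/a → met
2. condition 'crosses state lines' holds; drivers with valid medical certificates 6 < 11 → not met
3. preventable accidents in the past year 0 ≤ 2 → met
4. certified hazmat drivers 9 ≥ 5 → met
5. brake system inspection 818 days ago vs limit 730 → not met
6. hours-of-service audit 50 days ago vs limit 45 → not met
7. condition 'transports hazardous materials' does not hold → requirement n/a → met
8. auto liability coverage $1,925,000 ≥ $1,850,000 → met
Not met: 2, 5, 6

2, 5, 6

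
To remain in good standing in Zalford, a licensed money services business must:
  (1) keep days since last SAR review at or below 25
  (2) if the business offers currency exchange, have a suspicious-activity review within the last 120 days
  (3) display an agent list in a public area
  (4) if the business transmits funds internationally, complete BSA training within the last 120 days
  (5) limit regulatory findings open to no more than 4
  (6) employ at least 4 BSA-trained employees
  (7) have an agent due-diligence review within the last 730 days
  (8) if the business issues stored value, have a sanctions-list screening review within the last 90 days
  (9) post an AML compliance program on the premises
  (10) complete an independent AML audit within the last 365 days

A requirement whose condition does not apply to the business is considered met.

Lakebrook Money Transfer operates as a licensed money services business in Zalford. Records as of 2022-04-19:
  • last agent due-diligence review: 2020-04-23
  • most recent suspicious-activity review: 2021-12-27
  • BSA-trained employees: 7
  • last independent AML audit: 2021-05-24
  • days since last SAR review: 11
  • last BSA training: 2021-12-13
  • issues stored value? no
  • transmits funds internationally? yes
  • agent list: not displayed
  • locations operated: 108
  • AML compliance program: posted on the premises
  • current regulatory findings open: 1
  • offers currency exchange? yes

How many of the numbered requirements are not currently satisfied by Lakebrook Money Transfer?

2

1. days since last SAR review 11 ≤ 25 → met
2. condition 'offers currency exchange' holds; suspicious-activity review 113 days ago vs limit 120 → met
3. agent list absent → not met
4. condition 'transmits funds internationally' holds; BSA training 127 days ago vs limit 120 → not met
5. regulatory findings open 1 ≤ 4 → met
6. BSA-trained employees 7 ≥ 4 → met
7. agent due-diligence review 726 days ago vs limit 730 → met
8. condition 'issues stored value' does not hold → requirement n/a → met
9. AML compliance program present → met
10. independent AML audit 330 days ago vs limit 365 → met
Not met: 2 of 10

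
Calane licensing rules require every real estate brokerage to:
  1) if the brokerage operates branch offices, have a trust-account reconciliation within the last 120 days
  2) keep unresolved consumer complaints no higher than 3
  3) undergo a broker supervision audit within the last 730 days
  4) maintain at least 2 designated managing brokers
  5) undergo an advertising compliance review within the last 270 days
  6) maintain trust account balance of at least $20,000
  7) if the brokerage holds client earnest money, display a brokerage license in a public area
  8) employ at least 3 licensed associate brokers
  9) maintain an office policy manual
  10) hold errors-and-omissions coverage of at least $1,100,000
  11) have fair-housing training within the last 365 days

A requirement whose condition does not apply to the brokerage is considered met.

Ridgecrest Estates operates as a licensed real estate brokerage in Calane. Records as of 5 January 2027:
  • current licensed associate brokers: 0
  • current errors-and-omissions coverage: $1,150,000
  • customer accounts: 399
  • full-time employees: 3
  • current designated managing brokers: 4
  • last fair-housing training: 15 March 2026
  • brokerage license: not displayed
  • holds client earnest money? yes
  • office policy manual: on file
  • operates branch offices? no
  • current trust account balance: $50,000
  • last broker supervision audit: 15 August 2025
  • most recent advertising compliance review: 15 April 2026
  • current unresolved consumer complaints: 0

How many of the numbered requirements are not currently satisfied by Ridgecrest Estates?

2

1. condition 'operates branch offices' does not hold → requirement n/a → met
2. unresolved consumer complaints 0 ≤ 3 → met
3. broker supervision audit 508 days ago vs limit 730 → met
4. designated managing brokers 4 ≥ 2 → met
5. advertising compliance review 265 days ago vs limit 270 → met
6. trust account balance $50,000 ≥ $20,000 → met
7. condition 'holds client earnest money' holds; brokerage license absent → not met
8. licensed associate brokers 0 < 3 → not met
9. office policy manual present → met
10. errors-and-omissions coverage $1,150,000 ≥ $1,100,000 → met
11. fair-housing training 296 days ago vs limit 365 → met
Not met: 2 of 11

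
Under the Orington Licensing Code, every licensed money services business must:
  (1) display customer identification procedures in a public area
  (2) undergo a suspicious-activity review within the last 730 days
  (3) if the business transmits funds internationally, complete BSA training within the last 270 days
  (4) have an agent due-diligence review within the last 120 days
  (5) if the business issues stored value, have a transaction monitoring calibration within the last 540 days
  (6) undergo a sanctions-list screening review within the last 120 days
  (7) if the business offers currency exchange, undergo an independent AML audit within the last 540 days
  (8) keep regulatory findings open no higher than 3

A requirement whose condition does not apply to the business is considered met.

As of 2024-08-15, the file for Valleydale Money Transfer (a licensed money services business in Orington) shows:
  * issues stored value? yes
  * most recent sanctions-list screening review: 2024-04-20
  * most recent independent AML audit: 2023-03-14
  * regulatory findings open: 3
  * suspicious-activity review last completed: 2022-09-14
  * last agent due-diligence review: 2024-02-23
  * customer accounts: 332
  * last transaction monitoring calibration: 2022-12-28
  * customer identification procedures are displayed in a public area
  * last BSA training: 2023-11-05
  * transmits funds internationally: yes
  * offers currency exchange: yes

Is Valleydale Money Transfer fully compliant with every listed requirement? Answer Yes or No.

1. customer identification procedures present → met
2. suspicious-activity review 701 days ago vs limit 730 → met
3. condition 'transmits funds internationally' holds; BSA training 284 days ago vs limit 270 → not met
4. agent due-diligence review 174 days ago vs limit 120 → not met
5. condition 'issues stored value' holds; transaction monitoring calibration 596 days ago vs limit 540 → not met
6. sanctions-list screening review 117 days ago vs limit 120 → met
7. condition 'offers currency exchange' holds; independent AML audit 520 days ago vs limit 540 → met
8. regulatory findings open 3 ≤ 3 → met
Not met: 3, 4, 5

No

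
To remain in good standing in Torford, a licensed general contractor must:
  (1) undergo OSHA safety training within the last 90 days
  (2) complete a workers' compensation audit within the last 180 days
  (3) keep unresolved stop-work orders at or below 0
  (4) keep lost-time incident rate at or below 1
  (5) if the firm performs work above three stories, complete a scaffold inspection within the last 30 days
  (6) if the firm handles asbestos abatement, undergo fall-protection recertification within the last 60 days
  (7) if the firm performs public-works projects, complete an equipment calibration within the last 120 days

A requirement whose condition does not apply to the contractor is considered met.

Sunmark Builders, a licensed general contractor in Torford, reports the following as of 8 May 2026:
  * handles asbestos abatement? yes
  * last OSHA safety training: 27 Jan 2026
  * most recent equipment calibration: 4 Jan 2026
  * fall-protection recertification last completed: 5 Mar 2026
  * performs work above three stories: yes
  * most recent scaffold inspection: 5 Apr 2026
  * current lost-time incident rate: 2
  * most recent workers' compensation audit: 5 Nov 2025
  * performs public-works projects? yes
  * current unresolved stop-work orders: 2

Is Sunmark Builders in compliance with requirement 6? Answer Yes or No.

6. condition 'handles asbestos abatement' holds; fall-protection recertification 64 days ago vs limit 60 → not met

No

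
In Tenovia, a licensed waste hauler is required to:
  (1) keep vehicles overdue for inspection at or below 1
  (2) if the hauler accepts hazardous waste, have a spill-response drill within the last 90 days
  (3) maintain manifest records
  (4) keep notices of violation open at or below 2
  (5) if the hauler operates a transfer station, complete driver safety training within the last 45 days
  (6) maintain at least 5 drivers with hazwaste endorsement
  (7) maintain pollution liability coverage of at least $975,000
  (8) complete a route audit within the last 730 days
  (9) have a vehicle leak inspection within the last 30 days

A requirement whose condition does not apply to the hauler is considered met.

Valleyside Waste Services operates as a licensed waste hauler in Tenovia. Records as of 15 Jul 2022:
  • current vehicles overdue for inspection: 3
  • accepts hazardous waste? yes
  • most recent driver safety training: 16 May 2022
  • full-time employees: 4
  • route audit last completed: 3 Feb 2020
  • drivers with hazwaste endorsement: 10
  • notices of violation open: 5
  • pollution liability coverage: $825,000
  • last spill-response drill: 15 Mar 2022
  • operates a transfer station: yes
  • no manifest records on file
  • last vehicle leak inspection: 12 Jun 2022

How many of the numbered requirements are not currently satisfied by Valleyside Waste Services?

8

1. vehicles overdue for inspection 3 > 1 → not met
2. condition 'accepts hazardous waste' holds; spill-response drill 122 days ago vs limit 90 → not met
3. manifest records absent → not met
4. notices of violation open 5 > 2 → not met
5. condition 'operates a transfer station' holds; driver safety training 60 days ago vs limit 45 → not met
6. drivers with hazwaste endorsement 10 ≥ 5 → met
7. pollution liability coverage $825,000 < $975,000 → not met
8. route audit 893 days ago vs limit 730 → not met
9. vehicle leak inspection 33 days ago vs limit 30 → not met
Not met: 8 of 9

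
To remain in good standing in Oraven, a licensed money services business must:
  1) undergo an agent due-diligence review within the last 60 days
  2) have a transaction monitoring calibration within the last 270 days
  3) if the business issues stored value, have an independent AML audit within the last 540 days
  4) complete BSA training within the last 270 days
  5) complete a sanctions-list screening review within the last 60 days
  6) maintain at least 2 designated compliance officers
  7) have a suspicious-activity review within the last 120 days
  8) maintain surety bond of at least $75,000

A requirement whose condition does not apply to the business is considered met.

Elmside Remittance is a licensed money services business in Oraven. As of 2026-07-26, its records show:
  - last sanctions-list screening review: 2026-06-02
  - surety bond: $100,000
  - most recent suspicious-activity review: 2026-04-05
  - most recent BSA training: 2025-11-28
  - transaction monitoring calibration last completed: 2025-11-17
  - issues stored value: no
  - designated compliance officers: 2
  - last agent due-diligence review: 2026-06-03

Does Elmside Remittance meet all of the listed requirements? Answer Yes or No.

1. agent due-diligence review 53 days ago vs limit 60 → met
2. transaction monitoring calibration 251 days ago vs limit 270 → met
3. condition 'issues stored value' does not hold → requirement n/a → met
4. BSA training 240 days ago vs limit 270 → met
5. sanctions-list screening review 54 days ago vs limit 60 → met
6. designated compliance officers 2 ≥ 2 → met
7. suspicious-activity review 112 days ago vs limit 120 → met
8. surety bond $100,000 ≥ $75,000 → met
All met.

Yes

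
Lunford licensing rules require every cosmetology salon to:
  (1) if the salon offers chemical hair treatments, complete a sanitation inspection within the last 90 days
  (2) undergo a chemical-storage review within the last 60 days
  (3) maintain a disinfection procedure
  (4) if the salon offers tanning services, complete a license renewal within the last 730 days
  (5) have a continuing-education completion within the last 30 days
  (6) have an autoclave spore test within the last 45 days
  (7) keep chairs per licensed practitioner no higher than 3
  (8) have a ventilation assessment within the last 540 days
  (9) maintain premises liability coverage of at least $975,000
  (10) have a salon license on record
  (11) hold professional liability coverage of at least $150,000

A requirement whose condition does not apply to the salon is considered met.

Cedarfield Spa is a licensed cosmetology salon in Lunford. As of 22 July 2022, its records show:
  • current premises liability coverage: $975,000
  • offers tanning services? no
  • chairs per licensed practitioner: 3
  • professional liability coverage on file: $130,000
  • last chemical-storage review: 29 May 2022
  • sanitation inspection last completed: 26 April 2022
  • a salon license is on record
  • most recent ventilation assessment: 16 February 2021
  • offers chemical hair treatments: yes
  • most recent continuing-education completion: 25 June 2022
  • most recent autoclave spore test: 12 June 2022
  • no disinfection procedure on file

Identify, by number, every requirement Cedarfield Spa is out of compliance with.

1. condition 'offers chemical hair treatments' holds; sanitation inspection 87 days ago vs limit 90 → met
2. chemical-storage review 54 days ago vs limit 60 → met
3. disinfection procedure absent → not met
4. condition 'offers tanning services' does not hold → requirement n/a → met
5. continuing-education completion 27 days ago vs limit 30 → met
6. autoclave spore test 40 days ago vs limit 45 → met
7. chairs per licensed practitioner 3 ≤ 3 → met
8. ventilation assessment 521 days ago vs limit 540 → met
9. premises liability coverage $975,000 ≥ $975,000 → met
10. salon license present → met
11. professional liability coverage $130,000 < $150,000 → not met
Not met: 3, 11

3, 11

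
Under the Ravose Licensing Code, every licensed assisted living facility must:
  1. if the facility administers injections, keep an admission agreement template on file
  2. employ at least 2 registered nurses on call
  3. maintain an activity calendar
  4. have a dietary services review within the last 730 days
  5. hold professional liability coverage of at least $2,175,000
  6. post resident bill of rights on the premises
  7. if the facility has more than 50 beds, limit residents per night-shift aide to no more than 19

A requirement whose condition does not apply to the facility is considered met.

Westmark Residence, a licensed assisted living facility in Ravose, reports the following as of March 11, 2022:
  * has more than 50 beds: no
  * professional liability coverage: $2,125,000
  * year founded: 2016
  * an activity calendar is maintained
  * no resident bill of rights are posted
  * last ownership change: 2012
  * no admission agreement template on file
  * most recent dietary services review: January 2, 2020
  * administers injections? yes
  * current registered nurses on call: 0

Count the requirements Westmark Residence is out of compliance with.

5

1. condition 'administers injections' holds; admission agreement template absent → not met
2. registered nurses on call 0 < 2 → not met
3. activity calendar present → met
4. dietary services review 799 days ago vs limit 730 → not met
5. professional liability coverage $2,125,000 < $2,175,000 → not met
6. resident bill of rights absent → not met
7. condition 'has more than 50 beds' does not hold → requirement n/a → met
Not met: 5 of 7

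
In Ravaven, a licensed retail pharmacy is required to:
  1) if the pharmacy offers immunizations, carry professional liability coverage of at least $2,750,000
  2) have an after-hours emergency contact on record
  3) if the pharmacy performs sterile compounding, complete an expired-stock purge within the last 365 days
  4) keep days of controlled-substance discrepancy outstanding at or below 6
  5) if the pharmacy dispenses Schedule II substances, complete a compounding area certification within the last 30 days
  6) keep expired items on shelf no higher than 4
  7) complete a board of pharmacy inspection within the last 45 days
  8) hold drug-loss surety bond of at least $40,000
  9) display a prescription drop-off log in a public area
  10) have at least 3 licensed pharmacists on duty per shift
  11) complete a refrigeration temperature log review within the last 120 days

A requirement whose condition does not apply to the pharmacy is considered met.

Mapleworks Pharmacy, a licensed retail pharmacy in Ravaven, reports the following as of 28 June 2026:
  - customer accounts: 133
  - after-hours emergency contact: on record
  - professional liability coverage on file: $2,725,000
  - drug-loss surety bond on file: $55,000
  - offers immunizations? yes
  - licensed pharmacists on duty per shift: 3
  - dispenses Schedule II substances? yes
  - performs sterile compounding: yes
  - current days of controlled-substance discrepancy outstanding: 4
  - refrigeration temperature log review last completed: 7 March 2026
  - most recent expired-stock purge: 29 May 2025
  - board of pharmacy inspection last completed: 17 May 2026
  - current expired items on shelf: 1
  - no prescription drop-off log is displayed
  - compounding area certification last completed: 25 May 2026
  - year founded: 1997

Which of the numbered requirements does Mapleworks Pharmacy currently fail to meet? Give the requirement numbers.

1, 3, 5, 9

1. condition 'offers immunizations' holds; professional liability coverage $2,725,000 < $2,750,000 → not met
2. after-hours emergency contact present → met
3. condition 'performs sterile compounding' holds; expired-stock purge 395 days ago vs limit 365 → not met
4. days of controlled-substance discrepancy outstanding 4 ≤ 6 → met
5. condition 'dispenses Schedule II substances' holds; compounding area certification 34 days ago vs limit 30 → not met
6. expired items on shelf 1 ≤ 4 → met
7. board of pharmacy inspection 42 days ago vs limit 45 → met
8. drug-loss surety bond $55,000 ≥ $40,000 → met
9. prescription drop-off log absent → not met
10. licensed pharmacists on duty per shift 3 ≥ 3 → met
11. refrigeration temperature log review 113 days ago vs limit 120 → met
Not met: 1, 3, 5, 9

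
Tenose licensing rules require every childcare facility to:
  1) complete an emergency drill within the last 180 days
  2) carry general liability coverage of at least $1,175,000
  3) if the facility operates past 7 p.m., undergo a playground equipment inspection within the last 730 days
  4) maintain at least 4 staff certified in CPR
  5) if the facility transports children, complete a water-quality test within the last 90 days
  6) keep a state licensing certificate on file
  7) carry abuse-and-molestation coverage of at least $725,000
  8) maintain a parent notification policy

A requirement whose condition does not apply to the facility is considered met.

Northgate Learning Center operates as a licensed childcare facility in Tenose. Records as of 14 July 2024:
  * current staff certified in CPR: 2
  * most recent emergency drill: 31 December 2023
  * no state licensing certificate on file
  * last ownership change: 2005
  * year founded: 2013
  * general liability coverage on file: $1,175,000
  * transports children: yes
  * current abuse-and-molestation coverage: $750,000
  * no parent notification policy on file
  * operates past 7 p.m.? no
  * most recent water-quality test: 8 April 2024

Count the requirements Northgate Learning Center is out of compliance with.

1. emergency drill 196 days ago vs limit 180 → not met
2. general liability coverage $1,175,000 ≥ $1,175,000 → met
3. condition 'operates past 7 p.m.' does not hold → requirement n/a → met
4. staff certified in CPR 2 < 4 → not met
5. condition 'transports children' holds; water-quality test 97 days ago vs limit 90 → not met
6. state licensing certificate absent → not met
7. abuse-and-molestation coverage $750,000 ≥ $725,000 → met
8. parent notification policy absent → not met
Not met: 5 of 8

5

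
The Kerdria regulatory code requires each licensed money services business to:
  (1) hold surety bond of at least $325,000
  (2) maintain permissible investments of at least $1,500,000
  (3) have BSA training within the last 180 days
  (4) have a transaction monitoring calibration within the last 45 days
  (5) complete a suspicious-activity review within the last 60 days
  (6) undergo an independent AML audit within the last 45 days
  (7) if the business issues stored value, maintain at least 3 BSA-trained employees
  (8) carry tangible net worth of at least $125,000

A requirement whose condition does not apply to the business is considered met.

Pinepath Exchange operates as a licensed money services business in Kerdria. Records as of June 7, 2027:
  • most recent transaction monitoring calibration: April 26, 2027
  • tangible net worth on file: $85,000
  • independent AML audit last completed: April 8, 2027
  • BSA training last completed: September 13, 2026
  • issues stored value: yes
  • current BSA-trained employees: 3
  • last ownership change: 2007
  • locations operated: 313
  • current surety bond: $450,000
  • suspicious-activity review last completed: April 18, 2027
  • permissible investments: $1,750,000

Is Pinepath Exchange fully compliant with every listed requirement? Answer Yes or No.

No

1. surety bond $450,000 ≥ $325,000 → met
2. permissible investments $1,750,000 ≥ $1,500,000 → met
3. BSA training 267 days ago vs limit 180 → not met
4. transaction monitoring calibration 42 days ago vs limit 45 → met
5. suspicious-activity review 50 days ago vs limit 60 → met
6. independent AML audit 60 days ago vs limit 45 → not met
7. condition 'issues stored value' holds; BSA-trained employees 3 ≥ 3 → met
8. tangible net worth $85,000 < $125,000 → not met
Not met: 3, 6, 8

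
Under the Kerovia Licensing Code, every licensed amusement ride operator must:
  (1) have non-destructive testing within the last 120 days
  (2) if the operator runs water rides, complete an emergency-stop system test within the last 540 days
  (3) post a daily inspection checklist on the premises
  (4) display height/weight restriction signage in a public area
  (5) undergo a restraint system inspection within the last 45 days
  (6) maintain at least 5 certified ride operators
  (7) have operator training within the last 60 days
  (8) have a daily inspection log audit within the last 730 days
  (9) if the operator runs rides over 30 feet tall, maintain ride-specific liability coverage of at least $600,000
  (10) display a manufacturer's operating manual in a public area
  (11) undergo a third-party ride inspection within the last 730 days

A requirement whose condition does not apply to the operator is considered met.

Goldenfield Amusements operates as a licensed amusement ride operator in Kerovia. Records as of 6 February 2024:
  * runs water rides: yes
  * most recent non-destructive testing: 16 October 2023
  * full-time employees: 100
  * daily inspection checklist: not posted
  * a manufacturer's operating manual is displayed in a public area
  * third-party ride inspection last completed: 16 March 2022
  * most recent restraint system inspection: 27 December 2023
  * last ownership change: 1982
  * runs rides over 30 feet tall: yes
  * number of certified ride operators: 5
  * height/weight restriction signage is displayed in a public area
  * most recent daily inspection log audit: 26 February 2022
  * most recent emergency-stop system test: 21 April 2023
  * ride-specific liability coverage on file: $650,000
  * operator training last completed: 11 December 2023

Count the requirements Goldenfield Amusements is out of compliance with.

1

1. non-destructive testing 113 days ago vs limit 120 → met
2. condition 'runs water rides' holds; emergency-stop system test 291 days ago vs limit 540 → met
3. daily inspection checklist absent → not met
4. height/weight restriction signage present → met
5. restraint system inspection 41 days ago vs limit 45 → met
6. certified ride operators 5 ≥ 5 → met
7. operator training 57 days ago vs limit 60 → met
8. daily inspection log audit 710 days ago vs limit 730 → met
9. condition 'runs rides over 30 feet tall' holds; ride-specific liability coverage $650,000 ≥ $600,000 → met
10. manufacturer's operating manual present → met
11. third-party ride inspection 692 days ago vs limit 730 → met
Not met: 1 of 11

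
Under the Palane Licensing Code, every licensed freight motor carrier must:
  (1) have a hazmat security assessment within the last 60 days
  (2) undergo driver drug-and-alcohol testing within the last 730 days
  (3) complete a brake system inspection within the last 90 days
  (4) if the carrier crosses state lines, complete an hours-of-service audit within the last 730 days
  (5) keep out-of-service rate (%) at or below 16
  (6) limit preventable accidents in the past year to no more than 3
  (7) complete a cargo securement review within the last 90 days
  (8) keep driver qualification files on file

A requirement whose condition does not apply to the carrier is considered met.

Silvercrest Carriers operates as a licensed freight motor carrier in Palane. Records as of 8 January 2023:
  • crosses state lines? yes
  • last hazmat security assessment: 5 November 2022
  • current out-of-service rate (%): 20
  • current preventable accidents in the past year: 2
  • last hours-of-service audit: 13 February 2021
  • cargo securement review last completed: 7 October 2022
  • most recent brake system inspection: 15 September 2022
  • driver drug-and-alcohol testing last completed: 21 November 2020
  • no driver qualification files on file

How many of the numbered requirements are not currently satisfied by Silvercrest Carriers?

1. hazmat security assessment 64 days ago vs limit 60 → not met
2. driver drug-and-alcohol testing 778 days ago vs limit 730 → not met
3. brake system inspection 115 days ago vs limit 90 → not met
4. condition 'crosses state lines' holds; hours-of-service audit 694 days ago vs limit 730 → met
5. out-of-service rate (%) 20 > 16 → not met
6. preventable accidents in the past year 2 ≤ 3 → met
7. cargo securement review 93 days ago vs limit 90 → not met
8. driver qualification files absent → not met
Not met: 6 of 8

6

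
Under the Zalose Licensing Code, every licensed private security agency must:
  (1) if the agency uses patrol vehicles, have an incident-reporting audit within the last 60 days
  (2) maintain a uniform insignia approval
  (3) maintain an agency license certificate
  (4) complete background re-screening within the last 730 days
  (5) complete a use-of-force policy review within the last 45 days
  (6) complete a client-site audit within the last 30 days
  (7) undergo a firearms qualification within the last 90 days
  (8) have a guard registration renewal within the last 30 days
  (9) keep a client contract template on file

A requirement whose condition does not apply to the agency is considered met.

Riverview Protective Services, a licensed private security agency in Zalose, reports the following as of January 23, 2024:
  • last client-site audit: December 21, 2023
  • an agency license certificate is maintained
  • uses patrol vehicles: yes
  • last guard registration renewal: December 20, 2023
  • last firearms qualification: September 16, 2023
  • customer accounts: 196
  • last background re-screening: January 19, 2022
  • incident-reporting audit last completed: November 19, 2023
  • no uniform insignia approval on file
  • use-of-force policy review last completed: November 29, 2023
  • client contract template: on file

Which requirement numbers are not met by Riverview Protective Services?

1. condition 'uses patrol vehicles' holds; incident-reporting audit 65 days ago vs limit 60 → not met
2. uniform insignia approval absent → not met
3. agency license certificate present → met
4. background re-screening 734 days ago vs limit 730 → not met
5. use-of-force policy review 55 days ago vs limit 45 → not met
6. client-site audit 33 days ago vs limit 30 → not met
7. firearms qualification 129 days ago vs limit 90 → not met
8. guard registration renewal 34 days ago vs limit 30 → not met
9. client contract template present → met
Not met: 1, 2, 4, 5, 6, 7, 8

1, 2, 4, 5, 6, 7, 8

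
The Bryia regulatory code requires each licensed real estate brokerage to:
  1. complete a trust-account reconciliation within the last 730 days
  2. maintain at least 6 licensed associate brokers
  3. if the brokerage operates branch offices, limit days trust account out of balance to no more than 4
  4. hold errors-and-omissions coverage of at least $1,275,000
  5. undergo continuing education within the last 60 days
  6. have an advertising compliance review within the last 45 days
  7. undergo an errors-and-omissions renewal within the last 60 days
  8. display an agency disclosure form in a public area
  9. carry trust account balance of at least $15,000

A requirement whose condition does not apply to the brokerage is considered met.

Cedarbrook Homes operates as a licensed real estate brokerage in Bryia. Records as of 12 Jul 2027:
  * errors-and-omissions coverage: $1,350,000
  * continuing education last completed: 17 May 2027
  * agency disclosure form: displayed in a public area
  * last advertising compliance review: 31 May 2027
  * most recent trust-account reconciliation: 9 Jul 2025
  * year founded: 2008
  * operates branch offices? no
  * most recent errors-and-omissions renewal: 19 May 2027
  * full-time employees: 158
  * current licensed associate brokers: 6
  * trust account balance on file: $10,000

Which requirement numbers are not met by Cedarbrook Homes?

1, 9

1. trust-account reconciliation 733 days ago vs limit 730 → not met
2. licensed associate brokers 6 ≥ 6 → met
3. condition 'operates branch offices' does not hold → requirement n/a → met
4. errors-and-omissions coverage $1,350,000 ≥ $1,275,000 → met
5. continuing education 56 days ago vs limit 60 → met
6. advertising compliance review 42 days ago vs limit 45 → met
7. errors-and-omissions renewal 54 days ago vs limit 60 → met
8. agency disclosure form present → met
9. trust account balance $10,000 < $15,000 → not met
Not met: 1, 9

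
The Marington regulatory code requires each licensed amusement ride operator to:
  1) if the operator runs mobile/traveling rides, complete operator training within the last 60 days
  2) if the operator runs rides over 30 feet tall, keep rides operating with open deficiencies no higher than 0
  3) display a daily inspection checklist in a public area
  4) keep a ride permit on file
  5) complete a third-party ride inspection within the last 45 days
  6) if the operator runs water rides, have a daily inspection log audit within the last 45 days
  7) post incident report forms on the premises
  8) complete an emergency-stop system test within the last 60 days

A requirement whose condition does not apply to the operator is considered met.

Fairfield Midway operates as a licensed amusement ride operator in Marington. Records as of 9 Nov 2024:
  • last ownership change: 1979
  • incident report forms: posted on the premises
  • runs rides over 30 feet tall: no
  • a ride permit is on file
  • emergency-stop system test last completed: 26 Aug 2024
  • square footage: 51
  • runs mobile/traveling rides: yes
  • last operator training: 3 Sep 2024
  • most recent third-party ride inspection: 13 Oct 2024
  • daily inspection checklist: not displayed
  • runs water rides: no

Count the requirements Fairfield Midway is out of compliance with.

3

1. condition 'runs mobile/traveling rides' holds; operator training 67 days ago vs limit 60 → not met
2. condition 'runs rides over 30 feet tall' does not hold → requirement n/a → met
3. daily inspection checklist absent → not met
4. ride permit present → met
5. third-party ride inspection 27 days ago vs limit 45 → met
6. condition 'runs water rides' does not hold → requirement n/a → met
7. incident report forms present → met
8. emergency-stop system test 75 days ago vs limit 60 → not met
Not met: 3 of 8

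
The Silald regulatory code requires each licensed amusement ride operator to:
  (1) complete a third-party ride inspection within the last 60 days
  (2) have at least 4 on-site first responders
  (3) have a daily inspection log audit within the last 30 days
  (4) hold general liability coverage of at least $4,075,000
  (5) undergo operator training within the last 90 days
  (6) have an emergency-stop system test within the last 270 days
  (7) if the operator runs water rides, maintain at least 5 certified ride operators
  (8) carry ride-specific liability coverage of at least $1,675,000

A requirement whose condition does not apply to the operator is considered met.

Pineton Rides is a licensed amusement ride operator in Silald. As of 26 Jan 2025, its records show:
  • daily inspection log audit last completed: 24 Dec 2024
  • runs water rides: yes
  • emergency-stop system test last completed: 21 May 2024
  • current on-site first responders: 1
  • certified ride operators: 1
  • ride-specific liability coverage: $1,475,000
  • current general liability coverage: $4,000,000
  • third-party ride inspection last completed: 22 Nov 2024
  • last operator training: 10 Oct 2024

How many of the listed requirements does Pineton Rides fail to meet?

1. third-party ride inspection 65 days ago vs limit 60 → not met
2. on-site first responders 1 < 4 → not met
3. daily inspection log audit 33 days ago vs limit 30 → not met
4. general liability coverage $4,000,000 < $4,075,000 → not met
5. operator training 108 days ago vs limit 90 → not met
6. emergency-stop system test 250 days ago vs limit 270 → met
7. condition 'runs water rides' holds; certified ride operators 1 < 5 → not met
8. ride-specific liability coverage $1,475,000 < $1,675,000 → not met
Not met: 7 of 8

7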